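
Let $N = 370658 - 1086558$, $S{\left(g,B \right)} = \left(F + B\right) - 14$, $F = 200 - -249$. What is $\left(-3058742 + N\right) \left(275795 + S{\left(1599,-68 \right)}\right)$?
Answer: $-1042412684004$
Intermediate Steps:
$F = 449$ ($F = 200 + 249 = 449$)
$S{\left(g,B \right)} = 435 + B$ ($S{\left(g,B \right)} = \left(449 + B\right) - 14 = 435 + B$)
$N = -715900$
$\left(-3058742 + N\right) \left(275795 + S{\left(1599,-68 \right)}\right) = \left(-3058742 - 715900\right) \left(275795 + \left(435 - 68\right)\right) = - 3774642 \left(275795 + 367\right) = \left(-3774642\right) 276162 = -1042412684004$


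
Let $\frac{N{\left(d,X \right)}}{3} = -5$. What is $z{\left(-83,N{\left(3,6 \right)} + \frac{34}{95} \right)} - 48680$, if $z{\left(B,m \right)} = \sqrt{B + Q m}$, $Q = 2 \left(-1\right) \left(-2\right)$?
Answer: $-48680 + \frac{i \sqrt{1277655}}{95} \approx -48680.0 + 11.898 i$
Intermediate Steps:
$N{\left(d,X \right)} = -15$ ($N{\left(d,X \right)} = 3 \left(-5\right) = -15$)
$Q = 4$ ($Q = \left(-2\right) \left(-2\right) = 4$)
$z{\left(B,m \right)} = \sqrt{B + 4 m}$
$z{\left(-83,N{\left(3,6 \right)} + \frac{34}{95} \right)} - 48680 = \sqrt{-83 + 4 \left(-15 + \frac{34}{95}\right)} - 48680 = \sqrt{-83 + 4 \left(- \frac{1391}{95}\right)} - 48680 = \sqrt{-83 - \frac{5564}{95}} - 48680 = \sqrt{- \frac{13449}{95}} - 48680 = \frac{i \sqrt{1277655}}{95} - 48680 = -48680 + \frac{i \sqrt{1277655}}{95}$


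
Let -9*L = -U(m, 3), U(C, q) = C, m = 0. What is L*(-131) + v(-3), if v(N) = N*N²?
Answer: -27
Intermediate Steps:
v(N) = N³
L = 0 (L = -(-1)*0/9 = -⅑*0 = 0)
L*(-131) + v(-3) = 0*(-131) + (-3)³ = 0 - 27 = -27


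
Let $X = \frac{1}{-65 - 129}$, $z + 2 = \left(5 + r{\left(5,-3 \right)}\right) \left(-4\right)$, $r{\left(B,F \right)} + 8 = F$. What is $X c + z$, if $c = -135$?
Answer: $\frac{4403}{194} \approx 22.696$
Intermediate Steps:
$r{\left(B,F \right)} = -8 + F$
$z = 22$ ($z = -2 + \left(5 - 11\right) \left(-4\right) = -2 - -24 = -2 + 24 = 22$)
$X = - \frac{1}{194}$ ($X = \frac{1}{-194} = - \frac{1}{194} \approx -0.0051546$)
$X c + z = \left(- \frac{1}{194}\right) \left(-135\right) + 22 = \frac{135}{194} + 22 = \frac{4403}{194}$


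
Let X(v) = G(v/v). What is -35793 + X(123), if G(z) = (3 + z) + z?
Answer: -35788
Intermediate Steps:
G(z) = 3 + 2*z
X(v) = 5 (X(v) = 3 + 2*(v/v) = 3 + 2*1 = 3 + 2 = 5)
-35793 + X(123) = -35793 + 5 = -35788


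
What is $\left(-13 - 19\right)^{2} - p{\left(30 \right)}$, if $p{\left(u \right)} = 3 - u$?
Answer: $1051$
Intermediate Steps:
$\left(-13 - 19\right)^{2} - p{\left(30 \right)} = \left(-13 - 19\right)^{2} - \left(3 - 30\right) = \left(-32\right)^{2} - \left(3 - 30\right) = 1024 - -27 = 1024 + 27 = 1051$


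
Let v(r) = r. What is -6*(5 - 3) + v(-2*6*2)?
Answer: -36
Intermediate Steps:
-6*(5 - 3) + v(-2*6*2) = -6*(5 - 3) - 2*6*2 = -6*2 - 12*2 = -12 - 24 = -36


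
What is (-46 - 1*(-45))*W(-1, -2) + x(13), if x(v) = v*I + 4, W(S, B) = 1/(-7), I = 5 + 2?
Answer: 666/7 ≈ 95.143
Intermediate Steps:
I = 7
W(S, B) = -⅐
x(v) = 4 + 7*v (x(v) = v*7 + 4 = 7*v + 4 = 4 + 7*v)
(-46 - 1*(-45))*W(-1, -2) + x(13) = (-46 - 1*(-45))*(-⅐) + (4 + 7*13) = (-46 + 45)*(-⅐) + (4 + 91) = -1*(-⅐) + 95 = ⅐ + 95 = 666/7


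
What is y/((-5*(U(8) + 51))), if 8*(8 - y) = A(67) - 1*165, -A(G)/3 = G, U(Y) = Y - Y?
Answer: -43/204 ≈ -0.21078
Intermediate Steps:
U(Y) = 0
A(G) = -3*G
y = 215/4 (y = 8 - (-3*67 - 1*165)/8 = 8 - (-201 - 165)/8 = 8 - ⅛*(-366) = 8 + 183/4 = 215/4 ≈ 53.750)
y/((-5*(U(8) + 51))) = 215/(4*((-5*(0 + 51)))) = 215/(4*((-5*51))) = (215/4)/(-255) = (215/4)*(-1/255) = -43/204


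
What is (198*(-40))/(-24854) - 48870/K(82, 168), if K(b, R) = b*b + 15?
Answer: -580621050/83745553 ≈ -6.9332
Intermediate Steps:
K(b, R) = 15 + b**2 (K(b, R) = b**2 + 15 = 15 + b**2)
(198*(-40))/(-24854) - 48870/K(82, 168) = (198*(-40))/(-24854) - 48870/(15 + 82**2) = -7920*(-1/24854) - 48870/(15 + 6724) = 3960/12427 - 48870/6739 = -580621050/83745553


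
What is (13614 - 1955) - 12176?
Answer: -517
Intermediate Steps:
(13614 - 1955) - 12176 = 11659 - 12176 = -517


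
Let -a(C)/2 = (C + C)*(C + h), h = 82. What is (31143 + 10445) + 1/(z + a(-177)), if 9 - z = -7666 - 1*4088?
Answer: 2308009235/55497 ≈ 41588.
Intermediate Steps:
a(C) = -4*C*(82 + C) (a(C) = -2*(C + C)*(C + 82) = -2*2*C*(82 + C) = -4*C*(82 + C))
z = 11763 (z = 9 - (-7666 - 1*4088) = 9 - (-7666 - 4088) = 9 - 1*(-11754) = 9 + 11754 = 11763)
(31143 + 10445) + 1/(z + a(-177)) = (31143 + 10445) + 1/(11763 - 4*(-177)*(82 - 177)) = 41588 + 1/(11763 - 4*(-177)*(-95)) = 41588 + 1/(11763 - 67260) = 41588 + 1/(-55497) = 41588 - 1/55497 = 2308009235/55497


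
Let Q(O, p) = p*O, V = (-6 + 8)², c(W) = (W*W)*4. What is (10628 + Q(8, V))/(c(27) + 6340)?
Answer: 205/178 ≈ 1.1517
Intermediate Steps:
c(W) = 4*W² (c(W) = W²*4 = 4*W²)
V = 4 (V = 2² = 4)
Q(O, p) = O*p
(10628 + Q(8, V))/(c(27) + 6340) = (10628 + 8*4)/(4*27² + 6340) = (10628 + 32)/(4*729 + 6340) = 10660/(2916 + 6340) = 10660/9256 = 10660*(1/9256) = 205/178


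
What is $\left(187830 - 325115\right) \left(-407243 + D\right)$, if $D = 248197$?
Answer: $21834630110$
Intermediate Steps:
$\left(187830 - 325115\right) \left(-407243 + D\right) = \left(187830 - 325115\right) \left(-407243 + 248197\right) = \left(-137285\right) \left(-159046\right) = 21834630110$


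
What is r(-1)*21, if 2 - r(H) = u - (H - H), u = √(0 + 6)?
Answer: 42 - 21*√6 ≈ -9.4393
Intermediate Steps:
u = √6 ≈ 2.4495
r(H) = 2 - √6 (r(H) = 2 - (√6 - (H - H)) = 2 - (√6 - 1*0) = 2 - (√6 + 0) = 2 - √6)
r(-1)*21 = (2 - √6)*21 = 42 - 21*√6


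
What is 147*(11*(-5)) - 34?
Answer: -8119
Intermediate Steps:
147*(11*(-5)) - 34 = 147*(-55) - 34 = -8085 - 34 = -8119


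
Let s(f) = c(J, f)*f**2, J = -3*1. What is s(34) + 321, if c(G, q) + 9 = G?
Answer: -13551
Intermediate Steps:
J = -3
c(G, q) = -9 + G
s(f) = -12*f**2 (s(f) = (-9 - 3)*f**2 = -12*f**2)
s(34) + 321 = -12*34**2 + 321 = -12*1156 + 321 = -13872 + 321 = -13551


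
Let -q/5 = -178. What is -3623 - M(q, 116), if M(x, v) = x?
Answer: -4513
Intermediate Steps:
q = 890 (q = -5*(-178) = 890)
-3623 - M(q, 116) = -3623 - 1*890 = -3623 - 890 = -4513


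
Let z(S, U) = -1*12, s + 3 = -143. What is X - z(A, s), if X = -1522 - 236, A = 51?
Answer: -1746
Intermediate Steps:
s = -146 (s = -3 - 143 = -146)
z(S, U) = -12
X = -1758
X - z(A, s) = -1758 - 1*(-12) = -1758 + 12 = -1746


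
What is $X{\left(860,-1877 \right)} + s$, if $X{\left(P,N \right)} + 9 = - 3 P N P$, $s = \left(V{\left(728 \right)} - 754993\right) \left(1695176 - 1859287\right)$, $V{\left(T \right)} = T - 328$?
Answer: $128001699414$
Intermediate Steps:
$V{\left(T \right)} = -328 + T$
$s = 123837011823$ ($s = \left(\left(-328 + 728\right) - 754993\right) \left(1695176 - 1859287\right) = \left(400 - 754993\right) \left(-164111\right) = \left(-754593\right) \left(-164111\right) = 123837011823$)
$X{\left(P,N \right)} = -9 - 3 N P^{2}$ ($X{\left(P,N \right)} = -9 + - 3 P N P = -9 + - 3 N P P = -9 - 3 N P^{2}$)
$X{\left(860,-1877 \right)} + s = \left(-9 - - 5631 \cdot 860^{2}\right) + 123837011823 = \left(-9 - \left(-5631\right) 739600\right) + 123837011823 = \left(-9 + 4164687600\right) + 123837011823 = 4164687591 + 123837011823 = 128001699414$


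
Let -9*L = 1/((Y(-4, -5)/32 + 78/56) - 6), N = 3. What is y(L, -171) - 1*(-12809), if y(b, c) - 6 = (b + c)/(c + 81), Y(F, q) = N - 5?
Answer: 1085924647/84726 ≈ 12817.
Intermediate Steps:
Y(F, q) = -2 (Y(F, q) = 3 - 5 = -2)
L = 112/4707 (L = -1/(9*((-2/32 + 78/56) - 6)) = -1/(9*((-2*1/32 + 78*(1/56)) - 6)) = -1/(9*((-1/16 + 39/28) - 6)) = -1/(9*(149/112 - 6)) = -1/(9*(-523/112)) = -⅑*(-112/523) = 112/4707 ≈ 0.023794)
y(b, c) = 6 + (b + c)/(81 + c) (y(b, c) = 6 + (b + c)/(c + 81) = 6 + (b + c)/(81 + c))
y(L, -171) - 1*(-12809) = (486 + 112/4707 + 7*(-171))/(81 - 171) - 1*(-12809) = (486 + 112/4707 - 1197)/(-90) + 12809 = -1/90*(-3346565/4707) + 12809 = 669313/84726 + 12809 = 1085924647/84726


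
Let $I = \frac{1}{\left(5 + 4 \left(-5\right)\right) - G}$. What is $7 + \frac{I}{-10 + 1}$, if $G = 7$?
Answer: $\frac{1387}{198} \approx 7.0051$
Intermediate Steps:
$I = - \frac{1}{22}$ ($I = \frac{1}{\left(5 + 4 \left(-5\right)\right) - 7} = \frac{1}{\left(5 - 20\right) - 7} = \frac{1}{-15 - 7} = \frac{1}{-22} = - \frac{1}{22} \approx -0.045455$)
$7 + \frac{I}{-10 + 1} = 7 + \frac{1}{-10 + 1} \left(- \frac{1}{22}\right) = 7 + \frac{1}{-9} \left(- \frac{1}{22}\right) = 7 - - \frac{1}{198} = 7 + \frac{1}{198} = \frac{1387}{198}$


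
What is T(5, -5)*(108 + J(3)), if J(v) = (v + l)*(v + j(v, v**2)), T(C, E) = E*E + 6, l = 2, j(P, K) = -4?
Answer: 3193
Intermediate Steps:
T(C, E) = 6 + E**2 (T(C, E) = E**2 + 6 = 6 + E**2)
J(v) = (-4 + v)*(2 + v) (J(v) = (v + 2)*(v - 4) = (2 + v)*(-4 + v) = (-4 + v)*(2 + v))
T(5, -5)*(108 + J(3)) = (6 + (-5)**2)*(108 + (-8 + 3**2 - 2*3)) = (6 + 25)*(108 + (-8 + 9 - 6)) = 31*(108 - 5) = 31*103 = 3193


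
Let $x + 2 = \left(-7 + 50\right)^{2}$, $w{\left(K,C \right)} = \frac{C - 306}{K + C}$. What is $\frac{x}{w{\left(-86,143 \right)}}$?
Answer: $- \frac{105279}{163} \approx -645.88$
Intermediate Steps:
$w{\left(K,C \right)} = \frac{-306 + C}{C + K}$
$x = 1847$ ($x = -2 + \left(-7 + 50\right)^{2} = -2 + 43^{2} = -2 + 1849 = 1847$)
$\frac{x}{w{\left(-86,143 \right)}} = \frac{1847}{\frac{1}{143 - 86} \left(-306 + 143\right)} = \frac{1847}{\frac{1}{57} \left(-163\right)} = \frac{1847}{- \frac{163}{57}} = 1847 \left(- \frac{57}{163}\right) = - \frac{105279}{163}$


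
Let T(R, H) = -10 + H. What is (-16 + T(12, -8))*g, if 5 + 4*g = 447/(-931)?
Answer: 43367/931 ≈ 46.581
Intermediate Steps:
g = -2551/1862 (g = -5/4 + (447/(-931))/4 = -5/4 + (447*(-1/931))/4 = -5/4 + (1/4)*(-447/931) = -5/4 - 447/3724 = -2551/1862 ≈ -1.3700)
(-16 + T(12, -8))*g = (-16 + (-10 - 8))*(-2551/1862) = (-16 - 18)*(-2551/1862) = -34*(-2551/1862) = 43367/931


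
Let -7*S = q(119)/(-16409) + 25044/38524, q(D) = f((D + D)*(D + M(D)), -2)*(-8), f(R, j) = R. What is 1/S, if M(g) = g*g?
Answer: -1106245553/261961151469 ≈ -0.0042229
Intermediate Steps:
M(g) = g**2
q(D) = -16*D*(D + D**2) (q(D) = ((D + D)*(D + D**2))*(-8) = ((2*D)*(D + D**2))*(-8) = (2*D*(D + D**2))*(-8) = -16*D*(D + D**2))
S = -261961151469/1106245553 (S = -(-16*119**2*(1 + 119)/(-16409) + 25044/38524)/7 = -(-16*14161*120*(-1/16409) + 25044*(1/38524))/7 = -(-27189120*(-1/16409) + 6261/9631)/7 = -(27189120/16409 + 6261/9631)/7 = -1/7*261961151469/158035079 = -261961151469/1106245553 ≈ -236.80)
1/S = 1/(-261961151469/1106245553) = -1106245553/261961151469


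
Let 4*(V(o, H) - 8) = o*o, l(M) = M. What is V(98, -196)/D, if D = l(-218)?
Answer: -2409/218 ≈ -11.050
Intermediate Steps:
D = -218
V(o, H) = 8 + o²/4 (V(o, H) = 8 + (o*o)/4 = 8 + o²/4)
V(98, -196)/D = (8 + (¼)*98²)/(-218) = (8 + (¼)*9604)*(-1/218) = (8 + 2401)*(-1/218) = 2409*(-1/218) = -2409/218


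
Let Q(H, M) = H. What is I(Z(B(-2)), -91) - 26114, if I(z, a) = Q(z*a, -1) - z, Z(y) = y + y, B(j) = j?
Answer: -25746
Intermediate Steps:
Z(y) = 2*y
I(z, a) = -z + a*z (I(z, a) = z*a - z = a*z - z = -z + a*z)
I(Z(B(-2)), -91) - 26114 = (2*(-2))*(-1 - 91) - 26114 = -4*(-92) - 26114 = 368 - 26114 = -25746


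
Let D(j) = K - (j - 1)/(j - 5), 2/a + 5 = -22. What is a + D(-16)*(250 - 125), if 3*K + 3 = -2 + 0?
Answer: -58514/189 ≈ -309.60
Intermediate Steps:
K = -5/3 (K = -1 + (-2 + 0)/3 = -1 + (⅓)*(-2) = -1 - ⅔ = -5/3 ≈ -1.6667)
a = -2/27 (a = 2/(-5 - 22) = 2/(-27) = 2*(-1/27) = -2/27 ≈ -0.074074)
D(j) = -5/3 - (-1 + j)/(-5 + j) (D(j) = -5/3 - (j - 1)/(j - 5) = -5/3 - (-1 + j)/(-5 + j))
a + D(-16)*(250 - 125) = -2/27 + (4*(7 - 2*(-16))/(3*(-5 - 16)))*(250 - 125) = -2/27 + ((4/3)*(7 + 32)/(-21))*125 = -2/27 + ((4/3)*(-1/21)*39)*125 = -2/27 - 52/21*125 = -2/27 - 6500/21 = -58514/189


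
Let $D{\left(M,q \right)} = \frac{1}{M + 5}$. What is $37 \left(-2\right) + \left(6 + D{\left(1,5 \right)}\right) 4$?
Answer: $- \frac{148}{3} \approx -49.333$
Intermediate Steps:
$D{\left(M,q \right)} = \frac{1}{5 + M}$
$37 \left(-2\right) + \left(6 + D{\left(1,5 \right)}\right) 4 = 37 \left(-2\right) + \left(6 + \frac{1}{5 + 1}\right) 4 = -74 + \left(6 + \frac{1}{6}\right) 4 = -74 + \frac{37}{6} \cdot 4 = -74 + \frac{74}{3} = - \frac{148}{3}$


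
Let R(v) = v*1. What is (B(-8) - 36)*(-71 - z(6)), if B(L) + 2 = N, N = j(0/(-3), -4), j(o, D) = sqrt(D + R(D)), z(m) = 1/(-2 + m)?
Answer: 5415/2 - 285*I*sqrt(2)/2 ≈ 2707.5 - 201.53*I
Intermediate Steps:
R(v) = v
j(o, D) = sqrt(2)*sqrt(D) (j(o, D) = sqrt(D + D) = sqrt(2*D) = sqrt(2)*sqrt(D))
N = 2*I*sqrt(2) (N = sqrt(2)*sqrt(-4) = sqrt(2)*(2*I) = 2*I*sqrt(2) ≈ 2.8284*I)
B(L) = -2 + 2*I*sqrt(2)
(B(-8) - 36)*(-71 - z(6)) = ((-2 + 2*I*sqrt(2)) - 36)*(-71 - 1/(-2 + 6)) = (-38 + 2*I*sqrt(2))*(-71 - 1/4) = (-38 + 2*I*sqrt(2))*(-285/4) = 5415/2 - 285*I*sqrt(2)/2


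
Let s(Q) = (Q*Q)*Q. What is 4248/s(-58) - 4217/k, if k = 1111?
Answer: -103438354/27096179 ≈ -3.8175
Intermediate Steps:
s(Q) = Q**3 (s(Q) = Q**2*Q = Q**3)
4248/s(-58) - 4217/k = 4248/((-58)**3) - 4217/1111 = 4248/(-195112) - 4217*1/1111 = 4248*(-1/195112) - 4217/1111 = -531/24389 - 4217/1111 = -103438354/27096179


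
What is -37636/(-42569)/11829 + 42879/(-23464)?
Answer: -21590781659075/11815266720264 ≈ -1.8274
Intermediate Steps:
-37636/(-42569)/11829 + 42879/(-23464) = -37636*(-1/42569)*(1/11829) + 42879*(-1/23464) = (37636/42569)*(1/11829) - 42879/23464 = 37636/503548701 - 42879/23464 = -21590781659075/11815266720264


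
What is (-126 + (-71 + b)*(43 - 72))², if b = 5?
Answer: 3196944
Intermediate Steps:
(-126 + (-71 + b)*(43 - 72))² = (-126 + (-71 + 5)*(43 - 72))² = (-126 - 66*(-29))² = (-126 + 1914)² = 1788² = 3196944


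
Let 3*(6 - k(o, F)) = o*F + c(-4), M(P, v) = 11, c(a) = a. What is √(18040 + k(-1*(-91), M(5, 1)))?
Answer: √159423/3 ≈ 133.09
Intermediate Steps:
k(o, F) = 22/3 - F*o/3 (k(o, F) = 6 - (o*F - 4)/3 = 6 - (F*o - 4)/3 = 6 - (-4 + F*o)/3 = 6 + (4/3 - F*o/3) = 22/3 - F*o/3)
√(18040 + k(-1*(-91), M(5, 1))) = √(18040 + (22/3 - ⅓*11*(-1*(-91)))) = √(18040 + (22/3 - ⅓*11*91)) = √(18040 + (22/3 - 1001/3)) = √(18040 - 979/3) = √(53141/3) = √159423/3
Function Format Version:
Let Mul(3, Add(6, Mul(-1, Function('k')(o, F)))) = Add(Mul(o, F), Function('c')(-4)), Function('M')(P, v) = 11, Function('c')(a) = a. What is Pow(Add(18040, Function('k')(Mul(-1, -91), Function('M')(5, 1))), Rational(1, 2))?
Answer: Mul(Rational(1, 3), Pow(159423, Rational(1, 2))) ≈ 133.09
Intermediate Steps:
Function('k')(o, F) = Add(Rational(22, 3), Mul(Rational(-1, 3), F, o)) (Function('k')(o, F) = Add(6, Mul(Rational(-1, 3), Add(Mul(o, F), -4))) = Add(6, Mul(Rational(-1, 3), Add(Mul(F, o), -4))) = Add(6, Mul(Rational(-1, 3), Add(-4, Mul(F, o)))) = Add(6, Add(Rational(4, 3), Mul(Rational(-1, 3), F, o))) = Add(Rational(22, 3), Mul(Rational(-1, 3), F, o)))
Pow(Add(18040, Function('k')(Mul(-1, -91), Function('M')(5, 1))), Rational(1, 2)) = Pow(Add(18040, Add(Rational(22, 3), Mul(Rational(-1, 3), 11, Mul(-1, -91)))), Rational(1, 2)) = Pow(Add(18040, Add(Rational(22, 3), Mul(Rational(-1, 3), 11, 91))), Rational(1, 2)) = Pow(Add(18040, Add(Rational(22, 3), Rational(-1001, 3))), Rational(1, 2)) = Pow(Add(18040, Rational(-979, 3)), Rational(1, 2)) = Pow(Rational(53141, 3), Rational(1, 2)) = Mul(Rational(1, 3), Pow(159423, Rational(1, 2)))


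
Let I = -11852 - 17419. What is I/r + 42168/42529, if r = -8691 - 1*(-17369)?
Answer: -878932455/369066662 ≈ -2.3815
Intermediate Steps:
I = -29271
r = 8678 (r = -8691 + 17369 = 8678)
I/r + 42168/42529 = -29271/8678 + 42168/42529 = -878932455/369066662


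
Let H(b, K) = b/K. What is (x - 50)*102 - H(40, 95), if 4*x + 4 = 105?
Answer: -95947/38 ≈ -2524.9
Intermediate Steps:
x = 101/4 (x = -1 + (¼)*105 = -1 + 105/4 = 101/4 ≈ 25.250)
(x - 50)*102 - H(40, 95) = (101/4 - 50)*102 - 40/95 = -99/4*102 - 40/95 = -5049/2 - 1*8/19 = -5049/2 - 8/19 = -95947/38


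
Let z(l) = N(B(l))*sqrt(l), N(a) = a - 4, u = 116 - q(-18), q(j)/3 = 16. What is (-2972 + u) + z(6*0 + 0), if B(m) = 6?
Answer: -2904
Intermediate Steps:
q(j) = 48 (q(j) = 3*16 = 48)
u = 68 (u = 116 - 1*48 = 116 - 48 = 68)
N(a) = -4 + a
z(l) = 2*sqrt(l) (z(l) = (-4 + 6)*sqrt(l) = 2*sqrt(l))
(-2972 + u) + z(6*0 + 0) = (-2972 + 68) + 2*sqrt(6*0 + 0) = -2904 + 2*sqrt(0 + 0) = -2904 + 2*sqrt(0) = -2904 + 2*0 = -2904 + 0 = -2904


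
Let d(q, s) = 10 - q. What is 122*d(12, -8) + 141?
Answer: -103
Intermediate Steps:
122*d(12, -8) + 141 = 122*(10 - 1*12) + 141 = 122*(10 - 12) + 141 = 122*(-2) + 141 = -244 + 141 = -103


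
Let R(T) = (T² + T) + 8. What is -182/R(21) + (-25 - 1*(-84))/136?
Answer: 1489/31960 ≈ 0.046589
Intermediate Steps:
R(T) = 8 + T + T² (R(T) = (T + T²) + 8 = 8 + T + T²)
-182/R(21) + (-25 - 1*(-84))/136 = -182/(8 + 21 + 21²) + (-25 - 1*(-84))/136 = -182/(8 + 21 + 441) + (-25 + 84)*(1/136) = -182/470 + 59*(1/136) = -182*1/470 + 59/136 = -91/235 + 59/136 = 1489/31960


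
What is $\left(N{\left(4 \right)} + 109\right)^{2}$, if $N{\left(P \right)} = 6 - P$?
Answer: $12321$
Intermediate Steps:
$\left(N{\left(4 \right)} + 109\right)^{2} = \left(\left(6 - 4\right) + 109\right)^{2} = \left(2 + 109\right)^{2} = 111^{2} = 12321$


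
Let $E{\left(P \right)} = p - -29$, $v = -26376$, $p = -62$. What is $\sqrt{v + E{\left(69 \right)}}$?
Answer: $i \sqrt{26409} \approx 162.51 i$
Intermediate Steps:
$E{\left(P \right)} = -33$ ($E{\left(P \right)} = -62 - -29 = -62 + 29 = -33$)
$\sqrt{v + E{\left(69 \right)}} = \sqrt{-26376 - 33} = \sqrt{-26409} = i \sqrt{26409}$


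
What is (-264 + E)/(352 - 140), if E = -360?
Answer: -156/53 ≈ -2.9434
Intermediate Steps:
(-264 + E)/(352 - 140) = (-264 - 360)/(352 - 140) = -624/212 = -624*1/212 = -156/53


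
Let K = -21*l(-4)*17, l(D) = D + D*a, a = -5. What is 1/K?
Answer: -1/5712 ≈ -0.00017507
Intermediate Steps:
l(D) = -4*D (l(D) = D + D*(-5) = D - 5*D = -4*D)
K = -5712 (K = -(-84)*(-4)*17 = -21*16*17 = -336*17 = -5712)
1/K = 1/(-5712) = -1/5712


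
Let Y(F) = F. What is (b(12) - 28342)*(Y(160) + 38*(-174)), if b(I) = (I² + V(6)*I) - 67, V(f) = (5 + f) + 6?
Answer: 181049572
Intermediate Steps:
V(f) = 11 + f
b(I) = -67 + I² + 17*I (b(I) = (I² + (11 + 6)*I) - 67 = (I² + 17*I) - 67 = -67 + I² + 17*I)
(b(12) - 28342)*(Y(160) + 38*(-174)) = ((-67 + 12² + 17*12) - 28342)*(160 + 38*(-174)) = ((-67 + 144 + 204) - 28342)*(160 - 6612) = (281 - 28342)*(-6452) = -28061*(-6452) = 181049572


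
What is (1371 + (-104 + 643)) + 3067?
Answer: 4977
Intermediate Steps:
(1371 + (-104 + 643)) + 3067 = (1371 + 539) + 3067 = 1910 + 3067 = 4977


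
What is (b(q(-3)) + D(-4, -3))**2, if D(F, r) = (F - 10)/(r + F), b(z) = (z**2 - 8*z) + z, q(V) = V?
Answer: 1024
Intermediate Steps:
b(z) = z**2 - 7*z
D(F, r) = (-10 + F)/(F + r)
(b(q(-3)) + D(-4, -3))**2 = (-3*(-7 - 3) + (-10 - 4)/(-4 - 3))**2 = (-3*(-10) - 14/(-7))**2 = (30 - 1/7*(-14))**2 = (30 + 2)**2 = 32**2 = 1024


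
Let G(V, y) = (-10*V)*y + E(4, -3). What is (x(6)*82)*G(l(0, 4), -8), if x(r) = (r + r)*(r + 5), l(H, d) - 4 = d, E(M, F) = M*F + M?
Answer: 6840768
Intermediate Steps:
E(M, F) = M + F*M (E(M, F) = F*M + M = M + F*M)
l(H, d) = 4 + d
G(V, y) = -8 - 10*V*y (G(V, y) = (-10*V)*y + 4*(1 - 3) = -10*V*y + 4*(-2) = -10*V*y - 8 = -8 - 10*V*y)
x(r) = 2*r*(5 + r) (x(r) = (2*r)*(5 + r) = 2*r*(5 + r))
(x(6)*82)*G(l(0, 4), -8) = ((2*6*(5 + 6))*82)*(-8 - 10*(4 + 4)*(-8)) = ((2*6*11)*82)*(-8 - 10*8*(-8)) = (132*82)*(-8 + 640) = 10824*632 = 6840768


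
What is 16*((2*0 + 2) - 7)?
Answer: -80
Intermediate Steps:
16*((2*0 + 2) - 7) = 16*((0 + 2) - 7) = 16*(2 - 7) = 16*(-5) = -80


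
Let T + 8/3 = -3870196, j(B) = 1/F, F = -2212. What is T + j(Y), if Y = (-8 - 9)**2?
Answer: -25682638355/6636 ≈ -3.8702e+6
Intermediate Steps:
Y = 289 (Y = (-17)**2 = 289)
j(B) = -1/2212 (j(B) = 1/(-2212) = -1/2212)
T = -11610596/3 (T = -8/3 - 3870196 = -11610596/3 ≈ -3.8702e+6)
T + j(Y) = -11610596/3 - 1/2212 = -25682638355/6636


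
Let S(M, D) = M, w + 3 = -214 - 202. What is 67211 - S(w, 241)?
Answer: 67630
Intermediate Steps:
w = -419 (w = -3 + (-214 - 202) = -3 - 416 = -419)
67211 - S(w, 241) = 67211 - 1*(-419) = 67211 + 419 = 67630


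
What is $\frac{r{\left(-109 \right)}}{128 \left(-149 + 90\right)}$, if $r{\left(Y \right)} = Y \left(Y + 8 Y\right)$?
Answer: $- \frac{106929}{7552} \approx -14.159$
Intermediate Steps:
$r{\left(Y \right)} = 9 Y^{2}$ ($r{\left(Y \right)} = Y 9 Y = 9 Y^{2}$)
$\frac{r{\left(-109 \right)}}{128 \left(-149 + 90\right)} = \frac{9 \left(-109\right)^{2}}{128 \left(-149 + 90\right)} = \frac{9 \cdot 11881}{128 \left(-59\right)} = \frac{106929}{-7552} = 106929 \left(- \frac{1}{7552}\right) = - \frac{106929}{7552}$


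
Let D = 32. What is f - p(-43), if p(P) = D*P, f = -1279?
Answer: 97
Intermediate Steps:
p(P) = 32*P
f - p(-43) = -1279 - 32*(-43) = -1279 - 1*(-1376) = -1279 + 1376 = 97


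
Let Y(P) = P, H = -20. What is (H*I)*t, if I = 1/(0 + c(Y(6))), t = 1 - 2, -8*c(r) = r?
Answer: -80/3 ≈ -26.667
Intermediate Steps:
c(r) = -r/8
t = -1
I = -4/3 (I = 1/(0 - 1/8*6) = 1/(0 - 3/4) = 1/(-3/4) = -4/3 ≈ -1.3333)
(H*I)*t = -20*(-4/3)*(-1) = (80/3)*(-1) = -80/3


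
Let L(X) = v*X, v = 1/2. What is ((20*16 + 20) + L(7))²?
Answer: 471969/4 ≈ 1.1799e+5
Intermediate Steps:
v = ½ ≈ 0.50000
L(X) = X/2
((20*16 + 20) + L(7))² = ((20*16 + 20) + (½)*7)² = ((320 + 20) + 7/2)² = (340 + 7/2)² = (687/2)² = 471969/4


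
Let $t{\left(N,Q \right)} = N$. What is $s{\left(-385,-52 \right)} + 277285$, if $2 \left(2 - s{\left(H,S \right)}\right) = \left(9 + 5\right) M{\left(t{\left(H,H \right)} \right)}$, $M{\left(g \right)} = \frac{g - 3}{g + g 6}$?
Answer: $\frac{106755107}{385} \approx 2.7729 \cdot 10^{5}$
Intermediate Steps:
$M{\left(g \right)} = \frac{-3 + g}{7 g}$ ($M{\left(g \right)} = \frac{-3 + g}{g + 6 g} = \frac{-3 + g}{7 g}$)
$s{\left(H,S \right)} = 2 - \frac{-3 + H}{H}$ ($s{\left(H,S \right)} = 2 - \frac{\left(9 + 5\right) \frac{-3 + H}{7 H}}{2} = 2 - \frac{14 \frac{-3 + H}{7 H}}{2} = 2 - \frac{2 \frac{1}{H} \left(-3 + H\right)}{2} = 2 - \frac{-3 + H}{H}$)
$s{\left(-385,-52 \right)} + 277285 = \frac{3 - 385}{-385} + 277285 = \left(- \frac{1}{385}\right) \left(-382\right) + 277285 = \frac{382}{385} + 277285 = \frac{106755107}{385}$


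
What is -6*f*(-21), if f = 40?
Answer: 5040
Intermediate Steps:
-6*f*(-21) = -6*40*(-21) = -240*(-21) = 5040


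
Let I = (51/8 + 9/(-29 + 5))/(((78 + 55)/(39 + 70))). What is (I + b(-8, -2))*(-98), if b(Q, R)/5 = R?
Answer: 9464/19 ≈ 498.11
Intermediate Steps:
b(Q, R) = 5*R
I = 654/133 (I = (51*(⅛) + 9/(-24))/((133/109)) = (51/8 + 9*(-1/24))/((133*(1/109))) = (51/8 - 3/8)/(133/109) = 6*(109/133) = 654/133 ≈ 4.9173)
(I + b(-8, -2))*(-98) = (654/133 + 5*(-2))*(-98) = (654/133 - 10)*(-98) = -676/133*(-98) = 9464/19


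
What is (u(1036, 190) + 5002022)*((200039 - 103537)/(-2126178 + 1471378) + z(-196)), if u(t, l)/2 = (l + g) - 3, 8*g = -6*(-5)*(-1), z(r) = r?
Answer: -642493282495827/654800 ≈ -9.8120e+8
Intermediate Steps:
g = -15/4 (g = (-6*(-5)*(-1))/8 = (30*(-1))/8 = (⅛)*(-30) = -15/4 ≈ -3.7500)
u(t, l) = -27/2 + 2*l (u(t, l) = 2*((l - 15/4) - 3) = 2*((-15/4 + l) - 3) = 2*(-27/4 + l) = -27/2 + 2*l)
(u(1036, 190) + 5002022)*((200039 - 103537)/(-2126178 + 1471378) + z(-196)) = ((-27/2 + 2*190) + 5002022)*((200039 - 103537)/(-2126178 + 1471378) - 196) = ((-27/2 + 380) + 5002022)*(96502/(-654800) - 196) = (733/2 + 5002022)*(96502*(-1/654800) - 196) = 10004777*(-48251/327400 - 196)/2 = (10004777/2)*(-64218651/327400) = -642493282495827/654800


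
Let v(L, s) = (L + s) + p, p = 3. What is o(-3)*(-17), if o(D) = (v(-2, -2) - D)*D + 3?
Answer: 51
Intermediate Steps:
v(L, s) = 3 + L + s (v(L, s) = (L + s) + 3 = 3 + L + s)
o(D) = 3 + D*(-1 - D) (o(D) = ((3 - 2 - 2) - D)*D + 3 = (-1 - D)*D + 3 = D*(-1 - D) + 3 = 3 + D*(-1 - D))
o(-3)*(-17) = (3 - 1*(-3) - 1*(-3)²)*(-17) = (3 + 3 - 1*9)*(-17) = (3 + 3 - 9)*(-17) = -3*(-17) = 51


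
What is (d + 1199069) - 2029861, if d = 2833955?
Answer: 2003163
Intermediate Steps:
(d + 1199069) - 2029861 = (2833955 + 1199069) - 2029861 = 4033024 - 2029861 = 2003163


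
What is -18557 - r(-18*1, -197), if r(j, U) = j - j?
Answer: -18557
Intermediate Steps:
r(j, U) = 0
-18557 - r(-18*1, -197) = -18557 - 1*0 = -18557 + 0 = -18557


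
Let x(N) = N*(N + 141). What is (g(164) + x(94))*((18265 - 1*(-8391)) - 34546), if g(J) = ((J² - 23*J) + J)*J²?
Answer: -4942107728820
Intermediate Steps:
x(N) = N*(141 + N)
g(J) = J²*(J² - 22*J) (g(J) = (J² - 22*J)*J² = J²*(J² - 22*J))
(g(164) + x(94))*((18265 - 1*(-8391)) - 34546) = (164³*(-22 + 164) + 94*(141 + 94))*((18265 - 1*(-8391)) - 34546) = (4410944*142 + 94*235)*((18265 + 8391) - 34546) = (626354048 + 22090)*(26656 - 34546) = 626376138*(-7890) = -4942107728820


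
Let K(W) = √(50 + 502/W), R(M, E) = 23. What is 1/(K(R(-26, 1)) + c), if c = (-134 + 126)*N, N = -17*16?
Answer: 12512/27225699 - √9499/54451398 ≈ 0.00045778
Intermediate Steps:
N = -272
c = 2176 (c = (-134 + 126)*(-272) = -8*(-272) = 2176)
1/(K(R(-26, 1)) + c) = 1/(√(50 + 502/23) + 2176) = 1/(√(1652/23) + 2176) = 1/(2*√9499/23 + 2176) = 1/(2176 + 2*√9499/23)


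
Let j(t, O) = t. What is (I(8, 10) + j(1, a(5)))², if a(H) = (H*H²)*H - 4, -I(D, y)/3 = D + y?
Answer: 2809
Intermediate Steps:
I(D, y) = -3*D - 3*y (I(D, y) = -3*(D + y) = -3*D - 3*y)
a(H) = -4 + H⁴ (a(H) = H³*H - 4 = H⁴ - 4 = -4 + H⁴)
(I(8, 10) + j(1, a(5)))² = ((-3*8 - 3*10) + 1)² = ((-24 - 30) + 1)² = (-54 + 1)² = (-53)² = 2809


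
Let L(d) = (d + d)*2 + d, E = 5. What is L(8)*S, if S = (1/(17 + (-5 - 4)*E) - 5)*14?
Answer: -2820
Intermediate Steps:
L(d) = 5*d (L(d) = (2*d)*2 + d = 4*d + d = 5*d)
S = -141/2 (S = (1/(17 + (-5 - 4)*5) - 5)*14 = (1/(17 - 9*5) - 5)*14 = (1/(17 - 45) - 5)*14 = (1/(-28) - 5)*14 = (-1/28 - 5)*14 = -141/28*14 = -141/2 ≈ -70.500)
L(8)*S = (5*8)*(-141/2) = 40*(-141/2) = -2820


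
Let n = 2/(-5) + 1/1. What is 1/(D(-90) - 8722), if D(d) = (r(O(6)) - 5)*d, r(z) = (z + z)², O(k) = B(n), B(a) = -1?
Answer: -1/8632 ≈ -0.00011585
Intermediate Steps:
n = ⅗ (n = 2*(-⅕) + 1*1 = -⅖ + 1 = ⅗ ≈ 0.60000)
O(k) = -1
r(z) = 4*z² (r(z) = (2*z)² = 4*z²)
D(d) = -d (D(d) = (4*(-1)² - 5)*d = (4*1 - 5)*d = (4 - 5)*d = -d)
1/(D(-90) - 8722) = 1/(-1*(-90) - 8722) = 1/(90 - 8722) = 1/(-8632) = -1/8632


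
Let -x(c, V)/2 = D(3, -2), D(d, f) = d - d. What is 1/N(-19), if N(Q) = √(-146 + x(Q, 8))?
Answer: -I*√146/146 ≈ -0.082761*I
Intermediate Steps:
D(d, f) = 0
x(c, V) = 0 (x(c, V) = -2*0 = 0)
N(Q) = I*√146 (N(Q) = √(-146 + 0) = √(-146) = I*√146)
1/N(-19) = 1/(I*√146) = -I*√146/146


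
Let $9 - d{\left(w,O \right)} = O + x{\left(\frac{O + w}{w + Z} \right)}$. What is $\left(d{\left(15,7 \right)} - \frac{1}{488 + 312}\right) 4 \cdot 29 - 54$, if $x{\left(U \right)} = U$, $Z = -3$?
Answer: $- \frac{20887}{600} \approx -34.812$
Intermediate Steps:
$d{\left(w,O \right)} = 9 - O - \frac{O + w}{-3 + w}$ ($d{\left(w,O \right)} = 9 - \left(O + \frac{O + w}{w - 3}\right) = 9 - \left(O + \frac{O + w}{-3 + w}\right) = 9 - O - \frac{O + w}{-3 + w}$)
$\left(d{\left(15,7 \right)} - \frac{1}{488 + 312}\right) 4 \cdot 29 - 54 = \left(\frac{\left(-1\right) 7 - 15 + \left(-3 + 15\right) \left(9 - 7\right)}{-3 + 15} - \frac{1}{488 + 312}\right) 4 \cdot 29 - 54 = \left(\frac{-7 - 15 + 12 \left(9 - 7\right)}{12} - \frac{1}{800}\right) 116 - 54 = \left(\frac{-7 - 15 + 12 \cdot 2}{12} - \frac{1}{800}\right) 116 - 54 = \left(\frac{-7 - 15 + 24}{12} - \frac{1}{800}\right) 116 - 54 = \left(\frac{1}{12} \cdot 2 - \frac{1}{800}\right) 116 - 54 = \left(\frac{1}{6} - \frac{1}{800}\right) 116 - 54 = \frac{397}{2400} \cdot 116 - 54 = \frac{11513}{600} - 54 = - \frac{20887}{600}$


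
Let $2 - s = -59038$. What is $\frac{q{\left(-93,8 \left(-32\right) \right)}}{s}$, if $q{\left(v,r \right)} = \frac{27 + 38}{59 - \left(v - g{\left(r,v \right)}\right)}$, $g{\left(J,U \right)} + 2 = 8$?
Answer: $\frac{13}{1865664} \approx 6.968 \cdot 10^{-6}$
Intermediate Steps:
$s = 59040$ ($s = 2 - -59038 = 2 + 59038 = 59040$)
$g{\left(J,U \right)} = 6$ ($g{\left(J,U \right)} = -2 + 8 = 6$)
$q{\left(v,r \right)} = \frac{65}{65 - v}$ ($q{\left(v,r \right)} = \frac{27 + 38}{59 - \left(-6 + v\right)} = \frac{65}{65 - v}$)
$\frac{q{\left(-93,8 \left(-32\right) \right)}}{s} = \frac{65 \frac{1}{65 - -93}}{59040} = \frac{65}{65 + 93} \cdot \frac{1}{59040} = \frac{65}{158} \cdot \frac{1}{59040} = \frac{13}{1865664}$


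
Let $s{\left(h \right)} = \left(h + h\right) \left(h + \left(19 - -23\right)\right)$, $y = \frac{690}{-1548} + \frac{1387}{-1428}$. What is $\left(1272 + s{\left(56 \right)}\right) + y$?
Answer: $\frac{751989181}{61404} \approx 12247.0$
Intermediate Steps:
$y = - \frac{87011}{61404}$ ($y = 690 \left(- \frac{1}{1548}\right) + 1387 \left(- \frac{1}{1428}\right) = - \frac{115}{258} - \frac{1387}{1428} = - \frac{87011}{61404} \approx -1.417$)
$s{\left(h \right)} = 2 h \left(42 + h\right)$ ($s{\left(h \right)} = 2 h \left(h + \left(19 + 23\right)\right) = 2 h \left(h + 42\right) = 2 h \left(42 + h\right)$)
$\left(1272 + s{\left(56 \right)}\right) + y = \left(1272 + 2 \cdot 56 \left(42 + 56\right)\right) - \frac{87011}{61404} = \left(1272 + 2 \cdot 56 \cdot 98\right) - \frac{87011}{61404} = \left(1272 + 10976\right) - \frac{87011}{61404} = 12248 - \frac{87011}{61404} = \frac{751989181}{61404}$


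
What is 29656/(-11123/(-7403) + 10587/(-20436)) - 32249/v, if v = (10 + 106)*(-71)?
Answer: 12318781317888137/408873658604 ≈ 30129.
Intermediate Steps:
v = -8236 (v = 116*(-71) = -8236)
29656/(-11123/(-7403) + 10587/(-20436)) - 32249/v = 29656/(-11123/(-7403) + 10587/(-20436)) - 32249/(-8236) = 29656/(-11123*(-1/7403) + 10587*(-1/20436)) - 32249*(-1/8236) = 29656/(11123/7403 - 3529/6812) + 32249/8236 = 29656/(49644689/50429236) + 32249/8236 = 29656*(50429236/49644689) + 32249/8236 = 1495529422816/49644689 + 32249/8236 = 12318781317888137/408873658604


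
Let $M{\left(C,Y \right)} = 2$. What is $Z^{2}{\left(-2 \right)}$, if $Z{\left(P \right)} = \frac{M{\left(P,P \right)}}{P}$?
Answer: $1$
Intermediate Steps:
$Z{\left(P \right)} = \frac{2}{P}$
$Z^{2}{\left(-2 \right)} = \left(\frac{2}{-2}\right)^{2} = \left(2 \left(- \frac{1}{2}\right)\right)^{2} = \left(-1\right)^{2} = 1$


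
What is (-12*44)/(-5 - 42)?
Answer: 528/47 ≈ 11.234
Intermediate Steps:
(-12*44)/(-5 - 42) = -528/(-47) = -528*(-1/47) = 528/47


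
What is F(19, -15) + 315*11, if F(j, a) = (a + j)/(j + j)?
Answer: 65837/19 ≈ 3465.1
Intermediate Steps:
F(j, a) = (a + j)/(2*j) (F(j, a) = (a + j)/((2*j)) = (a + j)*(1/(2*j)) = (a + j)/(2*j))
F(19, -15) + 315*11 = (½)*(-15 + 19)/19 + 315*11 = (½)*(1/19)*4 + 3465 = 2/19 + 3465 = 65837/19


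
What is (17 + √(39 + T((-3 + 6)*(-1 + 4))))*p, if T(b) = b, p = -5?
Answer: -85 - 20*√3 ≈ -119.64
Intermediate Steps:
(17 + √(39 + T((-3 + 6)*(-1 + 4))))*p = (17 + √(39 + (-3 + 6)*(-1 + 4)))*(-5) = (17 + √(39 + 3*3))*(-5) = (17 + √(39 + 9))*(-5) = (17 + √48)*(-5) = (17 + 4*√3)*(-5) = -85 - 20*√3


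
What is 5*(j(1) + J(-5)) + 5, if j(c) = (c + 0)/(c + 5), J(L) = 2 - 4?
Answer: -25/6 ≈ -4.1667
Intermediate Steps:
J(L) = -2
j(c) = c/(5 + c)
5*(j(1) + J(-5)) + 5 = 5*(1/(5 + 1) - 2) + 5 = 5*(1/6 - 2) + 5 = 5*(1*(⅙) - 2) + 5 = 5*(⅙ - 2) + 5 = 5*(-11/6) + 5 = -55/6 + 5 = -25/6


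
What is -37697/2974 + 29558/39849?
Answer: -1414282261/118510926 ≈ -11.934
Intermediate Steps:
-37697/2974 + 29558/39849 = -1414282261/118510926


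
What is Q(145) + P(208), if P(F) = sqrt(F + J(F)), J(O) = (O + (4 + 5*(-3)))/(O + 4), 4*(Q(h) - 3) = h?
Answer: 157/4 + sqrt(2347529)/106 ≈ 53.704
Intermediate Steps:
Q(h) = 3 + h/4
J(O) = (-11 + O)/(4 + O) (J(O) = (O + (4 - 15))/(4 + O) = (O - 11)/(4 + O) = (-11 + O)/(4 + O))
P(F) = sqrt(F + (-11 + F)/(4 + F))
Q(145) + P(208) = (3 + (1/4)*145) + sqrt((-11 + 208 + 208*(4 + 208))/(4 + 208)) = (3 + 145/4) + sqrt((-11 + 208 + 208*212)/212) = 157/4 + sqrt((-11 + 208 + 44096)/212) = 157/4 + sqrt((1/212)*44293) = 157/4 + sqrt(44293/212) = 157/4 + sqrt(2347529)/106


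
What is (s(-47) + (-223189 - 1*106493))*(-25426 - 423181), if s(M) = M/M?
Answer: 147897204367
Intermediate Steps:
s(M) = 1
(s(-47) + (-223189 - 1*106493))*(-25426 - 423181) = (1 + (-223189 - 1*106493))*(-25426 - 423181) = (1 + (-223189 - 106493))*(-448607) = (1 - 329682)*(-448607) = -329681*(-448607) = 147897204367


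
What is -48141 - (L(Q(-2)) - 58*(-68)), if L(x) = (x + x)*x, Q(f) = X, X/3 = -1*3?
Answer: -52247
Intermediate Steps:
X = -9 (X = 3*(-1*3) = 3*(-3) = -9)
Q(f) = -9
L(x) = 2*x² (L(x) = (2*x)*x = 2*x²)
-48141 - (L(Q(-2)) - 58*(-68)) = -48141 - (2*(-9)² - 58*(-68)) = -48141 - (2*81 + 3944) = -48141 - (162 + 3944) = -48141 - 1*4106 = -48141 - 4106 = -52247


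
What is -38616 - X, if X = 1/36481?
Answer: -1408750297/36481 ≈ -38616.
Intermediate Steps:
X = 1/36481 ≈ 2.7412e-5
-38616 - X = -38616 - 1*1/36481 = -38616 - 1/36481 = -1408750297/36481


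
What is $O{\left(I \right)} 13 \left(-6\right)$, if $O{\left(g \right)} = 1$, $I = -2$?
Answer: $-78$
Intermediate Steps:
$O{\left(I \right)} 13 \left(-6\right) = 1 \cdot 13 \left(-6\right) = 13 \left(-6\right) = -78$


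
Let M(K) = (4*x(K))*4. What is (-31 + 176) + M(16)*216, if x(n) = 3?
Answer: 10513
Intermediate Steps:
M(K) = 48 (M(K) = (4*3)*4 = 12*4 = 48)
(-31 + 176) + M(16)*216 = (-31 + 176) + 48*216 = 145 + 10368 = 10513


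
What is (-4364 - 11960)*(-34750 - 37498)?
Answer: 1179376352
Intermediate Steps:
(-4364 - 11960)*(-34750 - 37498) = -16324*(-72248) = 1179376352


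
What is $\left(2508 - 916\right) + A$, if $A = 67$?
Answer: $1659$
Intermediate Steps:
$\left(2508 - 916\right) + A = \left(2508 - 916\right) + 67 = 1592 + 67 = 1659$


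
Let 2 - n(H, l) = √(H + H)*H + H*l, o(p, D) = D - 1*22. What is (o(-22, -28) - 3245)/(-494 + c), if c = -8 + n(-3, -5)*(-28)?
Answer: 15157/2046 - 4613*I*√6/1023 ≈ 7.4081 - 11.045*I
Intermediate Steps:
o(p, D) = -22 + D (o(p, D) = D - 22 = -22 + D)
n(H, l) = 2 - H*l - √2*H^(3/2) (n(H, l) = 2 - (√(H + H)*H + H*l) = 2 - (√(2*H)*H + H*l) = 2 - ((√2*√H)*H + H*l) = 2 - (√2*H^(3/2) + H*l) = 2 - (H*l + √2*H^(3/2)) = 2 + (-H*l - √2*H^(3/2)) = 2 - H*l - √2*H^(3/2))
c = 356 - 84*I*√6 (c = -8 + (2 - 1*(-3)*(-5) - √2*(-3)^(3/2))*(-28) = -8 + (2 - 15 - √2*(-3*I*√3))*(-28) = -8 + (2 - 15 + 3*I*√6)*(-28) = -8 + (-13 + 3*I*√6)*(-28) = -8 + (364 - 84*I*√6) = 356 - 84*I*√6 ≈ 356.0 - 205.76*I)
(o(-22, -28) - 3245)/(-494 + c) = ((-22 - 28) - 3245)/(-494 + (356 - 84*I*√6)) = (-50 - 3245)/(-138 - 84*I*√6) = -3295/(-138 - 84*I*√6)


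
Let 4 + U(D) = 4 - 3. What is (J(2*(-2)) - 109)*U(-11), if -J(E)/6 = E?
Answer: 255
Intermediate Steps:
U(D) = -3 (U(D) = -4 + (4 - 3) = -4 + 1 = -3)
J(E) = -6*E
(J(2*(-2)) - 109)*U(-11) = (-12*(-2) - 109)*(-3) = (-6*(-4) - 109)*(-3) = (24 - 109)*(-3) = -85*(-3) = 255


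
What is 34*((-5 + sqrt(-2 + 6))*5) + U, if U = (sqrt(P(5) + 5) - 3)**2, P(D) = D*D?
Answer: -510 + (3 - sqrt(30))**2 ≈ -503.86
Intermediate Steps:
P(D) = D**2
U = (-3 + sqrt(30))**2 (U = (sqrt(5**2 + 5) - 3)**2 = (sqrt(25 + 5) - 3)**2 = (sqrt(30) - 3)**2 = (-3 + sqrt(30))**2 ≈ 6.1366)
34*((-5 + sqrt(-2 + 6))*5) + U = 34*((-5 + sqrt(-2 + 6))*5) + (3 - sqrt(30))**2 = 34*((-5 + sqrt(4))*5) + (3 - sqrt(30))**2 = 34*((-5 + 2)*5) + (3 - sqrt(30))**2 = 34*(-3*5) + (3 - sqrt(30))**2 = 34*(-15) + (3 - sqrt(30))**2 = -510 + (3 - sqrt(30))**2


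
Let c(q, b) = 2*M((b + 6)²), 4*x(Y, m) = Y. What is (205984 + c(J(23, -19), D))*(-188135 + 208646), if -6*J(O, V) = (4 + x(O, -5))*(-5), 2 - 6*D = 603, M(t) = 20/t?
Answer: 269741161280448/63845 ≈ 4.2249e+9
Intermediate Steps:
x(Y, m) = Y/4
D = -601/6 (D = ⅓ - ⅙*603 = ⅓ - 201/2 = -601/6 ≈ -100.17)
J(O, V) = 10/3 + 5*O/24 (J(O, V) = -(4 + O/4)*(-5)/6 = -(-20 - 5*O/4)/6 = 10/3 + 5*O/24)
c(q, b) = 40/(6 + b)² (c(q, b) = 2*(20/((b + 6)²)) = 2*(20/((6 + b)²)) = 2*(20/(6 + b)²) = 40/(6 + b)²)
(205984 + c(J(23, -19), D))*(-188135 + 208646) = (205984 + 40/(6 - 601/6)²)*(-188135 + 208646) = (205984 + 40/(-565/6)²)*20511 = (205984 + 40*(36/319225))*20511 = (205984 + 288/63845)*20511 = (13151048768/63845)*20511 = 269741161280448/63845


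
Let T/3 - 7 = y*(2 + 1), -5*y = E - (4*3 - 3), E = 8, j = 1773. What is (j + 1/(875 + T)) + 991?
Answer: 12407601/4489 ≈ 2764.0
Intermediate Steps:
y = ⅕ (y = -(8 - (4*3 - 3))/5 = -(8 - (12 - 3))/5 = -(8 - 1*9)/5 = -(8 - 9)/5 = -⅕*(-1) = ⅕ ≈ 0.20000)
T = 114/5 (T = 21 + 3*((2 + 1)/5) = 21 + 3*((⅕)*3) = 21 + 3*(⅗) = 21 + 9/5 = 114/5 ≈ 22.800)
(j + 1/(875 + T)) + 991 = (1773 + 1/(875 + 114/5)) + 991 = (1773 + 1/(4489/5)) + 991 = (1773 + 5/4489) + 991 = 7959002/4489 + 991 = 12407601/4489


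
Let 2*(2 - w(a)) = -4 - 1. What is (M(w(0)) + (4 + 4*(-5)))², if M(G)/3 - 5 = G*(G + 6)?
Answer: 316969/16 ≈ 19811.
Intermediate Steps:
w(a) = 9/2 (w(a) = 2 - (-4 - 1)/2 = 2 - ½*(-5) = 2 + 5/2 = 9/2)
M(G) = 15 + 3*G*(6 + G) (M(G) = 15 + 3*(G*(G + 6)) = 15 + 3*(G*(6 + G)) = 15 + 3*G*(6 + G))
(M(w(0)) + (4 + 4*(-5)))² = ((15 + 3*(9/2)² + 18*(9/2)) + (4 + 4*(-5)))² = ((15 + 3*(81/4) + 81) + (4 - 20))² = ((15 + 243/4 + 81) - 16)² = (627/4 - 16)² = (563/4)² = 316969/16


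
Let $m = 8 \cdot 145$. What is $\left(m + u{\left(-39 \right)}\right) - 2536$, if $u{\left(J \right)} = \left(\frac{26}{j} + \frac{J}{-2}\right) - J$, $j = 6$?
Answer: $- \frac{7879}{6} \approx -1313.2$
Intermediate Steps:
$u{\left(J \right)} = \frac{13}{3} - \frac{3 J}{2}$ ($u{\left(J \right)} = \left(\frac{26}{6} + \frac{J}{-2}\right) - J = \left(26 \cdot \frac{1}{6} + J \left(- \frac{1}{2}\right)\right) - J = \left(\frac{13}{3} - \frac{J}{2}\right) - J = \frac{13}{3} - \frac{3 J}{2}$)
$m = 1160$
$\left(m + u{\left(-39 \right)}\right) - 2536 = \left(1160 + \left(\frac{13}{3} - - \frac{117}{2}\right)\right) - 2536 = \left(1160 + \left(\frac{13}{3} + \frac{117}{2}\right)\right) - 2536 = \left(1160 + \frac{377}{6}\right) - 2536 = \frac{7337}{6} - 2536 = - \frac{7879}{6}$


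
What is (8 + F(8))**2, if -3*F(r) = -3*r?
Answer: 256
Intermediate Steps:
F(r) = r (F(r) = -(-1)*r = r)
(8 + F(8))**2 = (8 + 8)**2 = 16**2 = 256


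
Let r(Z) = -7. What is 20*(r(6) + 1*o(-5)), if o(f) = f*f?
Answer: 360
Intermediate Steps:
o(f) = f²
20*(r(6) + 1*o(-5)) = 20*(-7 + 1*(-5)²) = 20*(-7 + 1*25) = 20*(-7 + 25) = 20*18 = 360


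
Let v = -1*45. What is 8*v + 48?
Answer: -312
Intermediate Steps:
v = -45
8*v + 48 = 8*(-45) + 48 = -360 + 48 = -312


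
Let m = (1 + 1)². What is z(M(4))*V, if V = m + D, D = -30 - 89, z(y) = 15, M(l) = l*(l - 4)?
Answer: -1725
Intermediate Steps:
M(l) = l*(-4 + l)
m = 4 (m = 2² = 4)
D = -119
V = -115 (V = 4 - 119 = -115)
z(M(4))*V = 15*(-115) = -1725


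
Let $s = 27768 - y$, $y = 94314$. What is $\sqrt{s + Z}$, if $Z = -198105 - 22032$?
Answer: $i \sqrt{286683} \approx 535.43 i$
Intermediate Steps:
$Z = -220137$ ($Z = -198105 - 22032 = -220137$)
$s = -66546$ ($s = 27768 - 94314 = -66546$)
$\sqrt{s + Z} = \sqrt{-66546 - 220137} = \sqrt{-286683} = i \sqrt{286683}$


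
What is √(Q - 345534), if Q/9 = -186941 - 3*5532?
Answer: I*√2177367 ≈ 1475.6*I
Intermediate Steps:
Q = -1831833 (Q = 9*(-186941 - 3*5532) = 9*(-186941 - 1*16596) = 9*(-186941 - 16596) = 9*(-203537) = -1831833)
√(Q - 345534) = √(-1831833 - 345534) = √(-2177367) = I*√2177367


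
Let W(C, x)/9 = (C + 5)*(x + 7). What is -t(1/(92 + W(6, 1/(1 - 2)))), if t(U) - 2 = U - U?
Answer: -2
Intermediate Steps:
W(C, x) = 9*(5 + C)*(7 + x) (W(C, x) = 9*((C + 5)*(x + 7)) = 9*((5 + C)*(7 + x)) = 9*(5 + C)*(7 + x))
t(U) = 2 (t(U) = 2 + (U - U) = 2 + 0 = 2)
-t(1/(92 + W(6, 1/(1 - 2)))) = -1*2 = -2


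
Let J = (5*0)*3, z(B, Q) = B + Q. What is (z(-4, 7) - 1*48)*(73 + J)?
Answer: -3285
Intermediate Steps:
J = 0 (J = 0*3 = 0)
(z(-4, 7) - 1*48)*(73 + J) = ((-4 + 7) - 1*48)*(73 + 0) = (3 - 48)*73 = -45*73 = -3285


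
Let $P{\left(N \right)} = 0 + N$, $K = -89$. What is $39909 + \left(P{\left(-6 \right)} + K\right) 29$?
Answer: $37154$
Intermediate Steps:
$P{\left(N \right)} = N$
$39909 + \left(P{\left(-6 \right)} + K\right) 29 = 39909 + \left(-6 - 89\right) 29 = 39909 - 2755 = 37154$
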